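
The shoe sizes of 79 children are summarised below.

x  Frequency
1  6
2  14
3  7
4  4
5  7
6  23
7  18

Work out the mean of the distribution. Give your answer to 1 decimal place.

4.7

Values: 1, 2, 3, 4, 5, 6, 7
Σfx = 6×1 + 14×2 + 7×3 + 4×4 + 7×5 + 23×6 + 18×7 = 370
n = Σf = 79
Mean = 370 / 79 = 4.6835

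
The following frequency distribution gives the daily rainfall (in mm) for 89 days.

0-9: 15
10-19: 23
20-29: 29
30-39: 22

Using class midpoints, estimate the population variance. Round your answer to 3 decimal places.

Midpoints: 4.5, 14.5, 24.5, 34.5
n = 89, Σfm = 1870.5, mean = 21.0169
Σfm² = 48732.25
Σf(m − x̄)² = Σfm² − (Σfm)²/n = 48732.25 − 1870.5²/89 = 9420.2247
Population variance = 9420.2247 / 89 = 105.8452

105.845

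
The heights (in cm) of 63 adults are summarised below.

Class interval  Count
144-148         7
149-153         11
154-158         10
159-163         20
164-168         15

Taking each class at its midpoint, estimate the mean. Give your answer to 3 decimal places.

Midpoints: 146, 151, 156, 161, 166
Σfm = 7×146 + 11×151 + 10×156 + 20×161 + 15×166 = 9953
n = Σf = 63
Mean = 9953 / 63 = 157.9841

157.984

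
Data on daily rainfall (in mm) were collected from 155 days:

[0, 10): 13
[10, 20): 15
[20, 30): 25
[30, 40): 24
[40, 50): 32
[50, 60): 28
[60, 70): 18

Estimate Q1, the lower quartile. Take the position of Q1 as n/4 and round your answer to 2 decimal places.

Cumulative frequencies: 13, 28, 53, 77, 109, 137, 155
n = 155; position = n/4 = 38.75.
This falls in the class [20, 30): L = 20, F = 28, f = 25, h = 10.
Lower quartile ≈ 20 + ((38.75 − 28) / 25) × 10 = 24.3000

24.30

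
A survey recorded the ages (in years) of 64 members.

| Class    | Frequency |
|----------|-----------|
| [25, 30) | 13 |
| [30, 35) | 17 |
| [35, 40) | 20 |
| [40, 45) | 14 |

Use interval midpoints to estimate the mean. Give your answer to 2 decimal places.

Midpoints: 27.5, 32.5, 37.5, 42.5
Σfm = 13×27.5 + 17×32.5 + 20×37.5 + 14×42.5 = 2255
n = Σf = 64
Mean = 2255 / 64 = 35.2344

35.23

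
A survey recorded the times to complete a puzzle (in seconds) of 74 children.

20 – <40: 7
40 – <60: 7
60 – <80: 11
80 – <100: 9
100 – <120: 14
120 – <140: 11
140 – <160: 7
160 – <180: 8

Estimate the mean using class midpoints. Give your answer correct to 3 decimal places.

101.622

Midpoints: 30, 50, 70, 90, 110, 130, 150, 170
Σfm = 7×30 + 7×50 + 11×70 + 9×90 + 14×110 + 11×130 + 7×150 + 8×170 = 7520
n = Σf = 74
Mean = 7520 / 74 = 101.6216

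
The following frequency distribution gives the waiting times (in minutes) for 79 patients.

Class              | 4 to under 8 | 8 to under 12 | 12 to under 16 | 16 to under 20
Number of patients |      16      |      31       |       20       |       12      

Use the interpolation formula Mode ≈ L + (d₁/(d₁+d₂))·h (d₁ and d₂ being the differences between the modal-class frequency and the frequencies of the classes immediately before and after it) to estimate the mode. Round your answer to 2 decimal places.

10.31

Modal class: 8 to under 12 (highest frequency 31).
d₁ = 31 − 16 = 15, d₂ = 31 − 20 = 11
Mode ≈ 8 + (15/(15+11)) × 4 = 8 + 2.3077 = 10.3077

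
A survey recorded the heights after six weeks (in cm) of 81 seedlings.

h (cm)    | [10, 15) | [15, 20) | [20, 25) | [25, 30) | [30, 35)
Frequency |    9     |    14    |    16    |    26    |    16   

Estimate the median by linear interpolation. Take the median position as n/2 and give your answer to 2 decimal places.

25.29

Cumulative frequencies: 9, 23, 39, 65, 81
n = 81; position = n/2 = 40.5.
This falls in the class [25, 30): L = 25, F = 39, f = 26, h = 5.
Median ≈ 25 + ((40.5 − 39) / 26) × 5 = 25.2885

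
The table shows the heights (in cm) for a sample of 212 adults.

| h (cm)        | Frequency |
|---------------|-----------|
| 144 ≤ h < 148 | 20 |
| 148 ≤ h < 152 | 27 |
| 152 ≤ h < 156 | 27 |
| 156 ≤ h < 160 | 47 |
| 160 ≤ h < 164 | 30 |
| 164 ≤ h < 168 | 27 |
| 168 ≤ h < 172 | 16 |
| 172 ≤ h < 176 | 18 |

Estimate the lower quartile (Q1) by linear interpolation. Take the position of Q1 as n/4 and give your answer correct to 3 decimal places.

152.889

Cumulative frequencies: 20, 47, 74, 121, 151, 178, 194, 212
n = 212; position = n/4 = 53.
This falls in the class 152 ≤ h < 156: L = 152, F = 47, f = 27, h = 4.
Lower quartile ≈ 152 + ((53 − 47) / 27) × 4 = 152.8889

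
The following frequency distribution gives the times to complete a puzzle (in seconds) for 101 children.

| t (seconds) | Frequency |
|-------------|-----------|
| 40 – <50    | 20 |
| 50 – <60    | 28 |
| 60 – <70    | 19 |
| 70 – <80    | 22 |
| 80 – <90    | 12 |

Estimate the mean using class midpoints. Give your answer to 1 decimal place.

62.8

Midpoints: 45, 55, 65, 75, 85
Σfm = 20×45 + 28×55 + 19×65 + 22×75 + 12×85 = 6345
n = Σf = 101
Mean = 6345 / 101 = 62.8218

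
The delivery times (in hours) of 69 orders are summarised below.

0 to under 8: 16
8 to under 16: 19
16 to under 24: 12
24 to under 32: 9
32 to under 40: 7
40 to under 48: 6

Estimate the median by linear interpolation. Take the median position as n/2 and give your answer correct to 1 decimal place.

Cumulative frequencies: 16, 35, 47, 56, 63, 69
n = 69; position = n/2 = 34.5.
This falls in the class 8 to under 16: L = 8, F = 16, f = 19, h = 8.
Median ≈ 8 + ((34.5 − 16) / 19) × 8 = 15.7895

15.8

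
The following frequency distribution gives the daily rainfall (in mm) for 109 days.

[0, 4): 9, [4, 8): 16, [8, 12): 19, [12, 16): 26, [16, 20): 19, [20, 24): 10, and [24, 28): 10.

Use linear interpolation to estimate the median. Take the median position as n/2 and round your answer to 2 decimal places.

Cumulative frequencies: 9, 25, 44, 70, 89, 99, 109
n = 109; position = n/2 = 54.5.
This falls in the class [12, 16): L = 12, F = 44, f = 26, h = 4.
Median ≈ 12 + ((54.5 − 44) / 26) × 4 = 13.6154

13.62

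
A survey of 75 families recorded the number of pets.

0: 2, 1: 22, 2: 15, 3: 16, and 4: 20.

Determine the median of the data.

2

Cumulative frequencies: 2, 24, 39, 55, 75
n = 75, so the median is the value in position (n+1)/2 = 38.
Position 38 falls at value 2.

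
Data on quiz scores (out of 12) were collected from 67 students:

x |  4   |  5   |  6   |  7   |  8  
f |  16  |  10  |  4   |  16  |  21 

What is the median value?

7

Cumulative frequencies: 16, 26, 30, 46, 67
n = 67, so the median is the value in position (n+1)/2 = 34.
Position 34 falls at value 7.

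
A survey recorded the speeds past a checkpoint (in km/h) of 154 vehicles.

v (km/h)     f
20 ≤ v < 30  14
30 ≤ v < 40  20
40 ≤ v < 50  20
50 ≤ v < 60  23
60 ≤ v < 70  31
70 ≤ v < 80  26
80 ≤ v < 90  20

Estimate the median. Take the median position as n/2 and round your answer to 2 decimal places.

Cumulative frequencies: 14, 34, 54, 77, 108, 134, 154
n = 154; position = n/2 = 77.
This falls in the class 50 ≤ v < 60: L = 50, F = 54, f = 23, h = 10.
Median ≈ 50 + ((77 − 54) / 23) × 10 = 60.0000

60.00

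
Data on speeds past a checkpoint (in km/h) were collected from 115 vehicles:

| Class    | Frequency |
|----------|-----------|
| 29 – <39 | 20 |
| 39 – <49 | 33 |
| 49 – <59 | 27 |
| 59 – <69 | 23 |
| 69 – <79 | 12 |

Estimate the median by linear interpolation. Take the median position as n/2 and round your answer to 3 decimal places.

50.667

Cumulative frequencies: 20, 53, 80, 103, 115
n = 115; position = n/2 = 57.5.
This falls in the class 49 – <59: L = 49, F = 53, f = 27, h = 10.
Median ≈ 49 + ((57.5 − 53) / 27) × 10 = 50.6667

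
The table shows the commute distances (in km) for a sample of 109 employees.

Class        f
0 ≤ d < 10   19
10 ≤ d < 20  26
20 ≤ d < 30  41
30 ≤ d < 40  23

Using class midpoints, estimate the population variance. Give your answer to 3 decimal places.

Midpoints: 5, 15, 25, 35
n = 109, Σfm = 2315, mean = 21.2385
Σfm² = 60125
Σf(m − x̄)² = Σfm² − (Σfm)²/n = 60125 − 2315²/109 = 10957.7982
Population variance = 10957.7982 / 109 = 100.5303

100.530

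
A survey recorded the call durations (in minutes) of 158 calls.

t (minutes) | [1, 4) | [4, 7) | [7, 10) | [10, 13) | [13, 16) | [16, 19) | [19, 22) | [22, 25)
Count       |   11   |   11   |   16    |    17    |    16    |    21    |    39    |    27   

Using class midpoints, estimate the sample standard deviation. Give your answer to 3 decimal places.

Midpoints: 2.5, 5.5, 8.5, 11.5, 14.5, 17.5, 20.5, 23.5
n = 158, Σfm = 2453, mean = 15.5253
Σfm² = 44901.5
Σf(m − x̄)² = Σfm² − (Σfm)²/n = 44901.5 − 2453²/158 = 6817.8987
Sample variance = 6817.8987 / 157 = 43.4261
Standard deviation = √43.4261 = 6.5898

6.590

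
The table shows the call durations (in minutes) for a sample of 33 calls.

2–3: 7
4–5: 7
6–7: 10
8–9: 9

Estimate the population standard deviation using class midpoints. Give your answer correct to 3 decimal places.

2.192

Midpoints: 2.5, 4.5, 6.5, 8.5
n = 33, Σfm = 190.5, mean = 5.7727
Σfm² = 1258.25
Σf(m − x̄)² = Σfm² − (Σfm)²/n = 1258.25 − 190.5²/33 = 158.5455
Population variance = 158.5455 / 33 = 4.8044
Standard deviation = √4.8044 = 2.1919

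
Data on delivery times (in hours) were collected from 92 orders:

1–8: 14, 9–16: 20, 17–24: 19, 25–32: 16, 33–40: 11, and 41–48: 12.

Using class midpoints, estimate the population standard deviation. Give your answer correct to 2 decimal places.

Midpoints: 4.5, 12.5, 20.5, 28.5, 36.5, 44.5
n = 92, Σfm = 2094, mean = 22.7609
Σfm² = 62807
Σf(m − x̄)² = Σfm² − (Σfm)²/n = 62807 − 2094²/92 = 15145.7391
Population variance = 15145.7391 / 92 = 164.6276
Standard deviation = √164.6276 = 12.8307

12.83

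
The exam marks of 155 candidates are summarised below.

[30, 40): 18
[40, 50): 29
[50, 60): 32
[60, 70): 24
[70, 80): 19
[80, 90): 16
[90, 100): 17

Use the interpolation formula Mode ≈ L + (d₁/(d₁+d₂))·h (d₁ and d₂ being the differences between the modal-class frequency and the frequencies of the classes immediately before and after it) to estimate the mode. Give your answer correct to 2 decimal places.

Modal class: [50, 60) (highest frequency 32).
d₁ = 32 − 29 = 3, d₂ = 32 − 24 = 8
Mode ≈ 50 + (3/(3+8)) × 10 = 50 + 2.7273 = 52.7273

52.73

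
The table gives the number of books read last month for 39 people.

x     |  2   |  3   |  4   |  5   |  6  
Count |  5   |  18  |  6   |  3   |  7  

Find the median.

3

Cumulative frequencies: 5, 23, 29, 32, 39
n = 39, so the median is the value in position (n+1)/2 = 20.
Position 20 falls at value 3.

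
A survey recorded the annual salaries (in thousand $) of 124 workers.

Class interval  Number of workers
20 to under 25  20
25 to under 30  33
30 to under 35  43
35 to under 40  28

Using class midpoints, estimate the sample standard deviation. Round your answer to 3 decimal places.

5.034

Midpoints: 22.5, 27.5, 32.5, 37.5
n = 124, Σfm = 3805, mean = 30.6855
Σfm² = 119875
Σf(m − x̄)² = Σfm² − (Σfm)²/n = 119875 − 3805²/124 = 3116.7339
Sample variance = 3116.7339 / 123 = 25.3393
Standard deviation = √25.3393 = 5.0338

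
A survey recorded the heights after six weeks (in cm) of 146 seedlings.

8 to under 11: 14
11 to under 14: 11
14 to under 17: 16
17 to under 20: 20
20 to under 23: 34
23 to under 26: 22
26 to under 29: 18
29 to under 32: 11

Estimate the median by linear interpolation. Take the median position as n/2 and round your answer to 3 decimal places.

Cumulative frequencies: 14, 25, 41, 61, 95, 117, 135, 146
n = 146; position = n/2 = 73.
This falls in the class 20 to under 23: L = 20, F = 61, f = 34, h = 3.
Median ≈ 20 + ((73 − 61) / 34) × 3 = 21.0588

21.059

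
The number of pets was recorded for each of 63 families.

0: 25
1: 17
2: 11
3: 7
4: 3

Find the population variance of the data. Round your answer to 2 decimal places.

1.42

Values: 0, 1, 2, 3, 4
n = 63, Σfx = 72, mean = 1.1429
Σfx² = 172
Σf(x − x̄)² = Σfx² − (Σfx)²/n = 172 − 72²/63 = 89.7143
Population variance = 89.7143 / 63 = 1.4240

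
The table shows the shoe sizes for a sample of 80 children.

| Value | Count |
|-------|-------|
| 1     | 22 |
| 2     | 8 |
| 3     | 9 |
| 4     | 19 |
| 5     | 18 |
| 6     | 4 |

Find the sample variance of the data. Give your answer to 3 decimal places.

2.787

Values: 1, 2, 3, 4, 5, 6
n = 80, Σfx = 255, mean = 3.1875
Σfx² = 1033
Σf(x − x̄)² = Σfx² − (Σfx)²/n = 1033 − 255²/80 = 220.1875
Sample variance = 220.1875 / 79 = 2.7872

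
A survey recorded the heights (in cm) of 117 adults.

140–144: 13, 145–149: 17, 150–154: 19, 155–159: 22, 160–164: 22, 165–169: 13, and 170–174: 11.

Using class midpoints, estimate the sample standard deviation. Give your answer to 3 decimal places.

Midpoints: 142, 147, 152, 157, 162, 167, 172
n = 117, Σfm = 18314, mean = 156.5299
Σfm² = 2876088
Σf(m − x̄)² = Σfm² − (Σfm)²/n = 2876088 − 18314²/117 = 9399.1453
Sample variance = 9399.1453 / 116 = 81.0271
Standard deviation = √81.0271 = 9.0015

9.002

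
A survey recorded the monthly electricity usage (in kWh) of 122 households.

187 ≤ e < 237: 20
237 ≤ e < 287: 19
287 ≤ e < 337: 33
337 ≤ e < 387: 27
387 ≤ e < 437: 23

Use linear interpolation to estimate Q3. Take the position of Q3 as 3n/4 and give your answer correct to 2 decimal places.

Cumulative frequencies: 20, 39, 72, 99, 122
n = 122; position = 3n/4 = 91.5.
This falls in the class 337 ≤ e < 387: L = 337, F = 72, f = 27, h = 50.
Upper quartile ≈ 337 + ((91.5 − 72) / 27) × 50 = 373.1111

373.11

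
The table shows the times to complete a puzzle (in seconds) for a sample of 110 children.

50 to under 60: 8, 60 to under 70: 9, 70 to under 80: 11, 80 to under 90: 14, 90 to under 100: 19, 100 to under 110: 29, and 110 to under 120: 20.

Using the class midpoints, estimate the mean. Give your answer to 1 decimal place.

92.6

Midpoints: 55, 65, 75, 85, 95, 105, 115
Σfm = 8×55 + 9×65 + 11×75 + 14×85 + 19×95 + 29×105 + 20×115 = 10190
n = Σf = 110
Mean = 10190 / 110 = 92.6364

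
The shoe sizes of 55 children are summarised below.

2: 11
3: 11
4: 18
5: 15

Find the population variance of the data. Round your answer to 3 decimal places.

1.166

Values: 2, 3, 4, 5
n = 55, Σfx = 202, mean = 3.6727
Σfx² = 806
Σf(x − x̄)² = Σfx² − (Σfx)²/n = 806 − 202²/55 = 64.1091
Population variance = 64.1091 / 55 = 1.1656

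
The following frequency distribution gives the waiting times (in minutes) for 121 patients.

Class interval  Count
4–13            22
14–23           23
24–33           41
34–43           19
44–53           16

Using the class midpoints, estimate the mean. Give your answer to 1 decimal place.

27.2

Midpoints: 8.5, 18.5, 28.5, 38.5, 48.5
Σfm = 22×8.5 + 23×18.5 + 41×28.5 + 19×38.5 + 16×48.5 = 3288.5
n = Σf = 121
Mean = 3288.5 / 121 = 27.1777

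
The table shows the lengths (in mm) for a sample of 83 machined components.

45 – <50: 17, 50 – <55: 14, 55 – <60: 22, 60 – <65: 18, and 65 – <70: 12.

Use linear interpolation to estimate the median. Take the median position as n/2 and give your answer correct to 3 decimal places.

57.386

Cumulative frequencies: 17, 31, 53, 71, 83
n = 83; position = n/2 = 41.5.
This falls in the class 55 – <60: L = 55, F = 31, f = 22, h = 5.
Median ≈ 55 + ((41.5 − 31) / 22) × 5 = 57.3864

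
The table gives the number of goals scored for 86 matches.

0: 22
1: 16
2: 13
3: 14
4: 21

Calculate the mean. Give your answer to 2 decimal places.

Values: 0, 1, 2, 3, 4
Σfx = 22×0 + 16×1 + 13×2 + 14×3 + 21×4 = 168
n = Σf = 86
Mean = 168 / 86 = 1.9535

1.95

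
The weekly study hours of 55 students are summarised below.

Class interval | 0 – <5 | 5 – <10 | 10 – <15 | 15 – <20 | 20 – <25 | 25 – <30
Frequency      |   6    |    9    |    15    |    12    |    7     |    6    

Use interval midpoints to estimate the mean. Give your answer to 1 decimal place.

Midpoints: 2.5, 7.5, 12.5, 17.5, 22.5, 27.5
Σfm = 6×2.5 + 9×7.5 + 15×12.5 + 12×17.5 + 7×22.5 + 6×27.5 = 802.5
n = Σf = 55
Mean = 802.5 / 55 = 14.5909

14.6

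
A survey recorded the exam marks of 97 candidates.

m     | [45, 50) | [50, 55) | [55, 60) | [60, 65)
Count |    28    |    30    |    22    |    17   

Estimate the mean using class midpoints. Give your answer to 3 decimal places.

53.943

Midpoints: 47.5, 52.5, 57.5, 62.5
Σfm = 28×47.5 + 30×52.5 + 22×57.5 + 17×62.5 = 5232.5
n = Σf = 97
Mean = 5232.5 / 97 = 53.9433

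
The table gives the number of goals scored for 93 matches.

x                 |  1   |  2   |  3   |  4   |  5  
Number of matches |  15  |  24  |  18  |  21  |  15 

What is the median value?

Cumulative frequencies: 15, 39, 57, 78, 93
n = 93, so the median is the value in position (n+1)/2 = 47.
Position 47 falls at value 3.

3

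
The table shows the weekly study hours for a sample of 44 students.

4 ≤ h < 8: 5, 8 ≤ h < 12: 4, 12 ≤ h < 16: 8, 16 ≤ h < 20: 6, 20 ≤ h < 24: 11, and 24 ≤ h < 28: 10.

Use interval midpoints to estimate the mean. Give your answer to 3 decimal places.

18.000

Midpoints: 6, 10, 14, 18, 22, 26
Σfm = 5×6 + 4×10 + 8×14 + 6×18 + 11×22 + 10×26 = 792
n = Σf = 44
Mean = 792 / 44 = 18.0000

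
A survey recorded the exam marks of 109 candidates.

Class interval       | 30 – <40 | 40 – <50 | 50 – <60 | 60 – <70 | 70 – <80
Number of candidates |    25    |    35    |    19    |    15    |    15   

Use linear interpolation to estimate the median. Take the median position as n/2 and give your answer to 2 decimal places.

Cumulative frequencies: 25, 60, 79, 94, 109
n = 109; position = n/2 = 54.5.
This falls in the class 40 – <50: L = 40, F = 25, f = 35, h = 10.
Median ≈ 40 + ((54.5 − 25) / 35) × 10 = 48.4286

48.43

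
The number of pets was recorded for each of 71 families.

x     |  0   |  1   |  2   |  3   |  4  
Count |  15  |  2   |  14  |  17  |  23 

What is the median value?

3

Cumulative frequencies: 15, 17, 31, 48, 71
n = 71, so the median is the value in position (n+1)/2 = 36.
Position 36 falls at value 3.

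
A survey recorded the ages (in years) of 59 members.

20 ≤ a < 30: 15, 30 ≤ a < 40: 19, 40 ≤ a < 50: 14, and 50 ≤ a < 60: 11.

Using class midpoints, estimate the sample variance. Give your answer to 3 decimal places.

112.975

Midpoints: 25, 35, 45, 55
n = 59, Σfm = 2275, mean = 38.5593
Σfm² = 94275
Σf(m − x̄)² = Σfm² − (Σfm)²/n = 94275 − 2275²/59 = 6552.5424
Sample variance = 6552.5424 / 58 = 112.9749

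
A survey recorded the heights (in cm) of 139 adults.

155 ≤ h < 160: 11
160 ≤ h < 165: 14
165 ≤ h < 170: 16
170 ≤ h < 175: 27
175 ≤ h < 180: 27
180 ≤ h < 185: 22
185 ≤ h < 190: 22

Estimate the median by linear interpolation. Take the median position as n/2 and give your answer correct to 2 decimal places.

Cumulative frequencies: 11, 25, 41, 68, 95, 117, 139
n = 139; position = n/2 = 69.5.
This falls in the class 175 ≤ h < 180: L = 175, F = 68, f = 27, h = 5.
Median ≈ 175 + ((69.5 − 68) / 27) × 5 = 175.2778

175.28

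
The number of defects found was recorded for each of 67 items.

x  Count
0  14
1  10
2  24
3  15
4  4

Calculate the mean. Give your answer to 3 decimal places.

Values: 0, 1, 2, 3, 4
Σfx = 14×0 + 10×1 + 24×2 + 15×3 + 4×4 = 119
n = Σf = 67
Mean = 119 / 67 = 1.7761

1.776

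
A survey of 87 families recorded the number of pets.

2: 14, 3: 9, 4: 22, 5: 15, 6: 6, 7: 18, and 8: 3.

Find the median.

Cumulative frequencies: 14, 23, 45, 60, 66, 84, 87
n = 87, so the median is the value in position (n+1)/2 = 44.
Position 44 falls at value 4.

4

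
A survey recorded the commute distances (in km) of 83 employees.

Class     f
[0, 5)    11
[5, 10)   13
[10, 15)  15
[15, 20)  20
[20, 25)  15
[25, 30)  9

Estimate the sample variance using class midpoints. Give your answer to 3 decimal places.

59.984

Midpoints: 2.5, 7.5, 12.5, 17.5, 22.5, 27.5
n = 83, Σfm = 1247.5, mean = 15.0301
Σfm² = 23668.75
Σf(m − x̄)² = Σfm² − (Σfm)²/n = 23668.75 − 1247.5²/83 = 4918.6747
Sample variance = 4918.6747 / 82 = 59.9838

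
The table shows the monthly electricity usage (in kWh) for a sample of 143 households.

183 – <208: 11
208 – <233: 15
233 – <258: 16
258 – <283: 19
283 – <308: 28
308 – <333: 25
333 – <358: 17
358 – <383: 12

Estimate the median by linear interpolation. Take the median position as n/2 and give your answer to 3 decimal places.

292.375

Cumulative frequencies: 11, 26, 42, 61, 89, 114, 131, 143
n = 143; position = n/2 = 71.5.
This falls in the class 283 – <308: L = 283, F = 61, f = 28, h = 25.
Median ≈ 283 + ((71.5 − 61) / 28) × 25 = 292.3750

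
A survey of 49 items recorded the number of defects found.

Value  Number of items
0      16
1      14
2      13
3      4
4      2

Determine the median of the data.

Cumulative frequencies: 16, 30, 43, 47, 49
n = 49, so the median is the value in position (n+1)/2 = 25.
Position 25 falls at value 1.

1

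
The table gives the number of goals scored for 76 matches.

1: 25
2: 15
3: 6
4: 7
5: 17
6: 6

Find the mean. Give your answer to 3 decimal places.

2.921

Values: 1, 2, 3, 4, 5, 6
Σfx = 25×1 + 15×2 + 6×3 + 7×4 + 17×5 + 6×6 = 222
n = Σf = 76
Mean = 222 / 76 = 2.9211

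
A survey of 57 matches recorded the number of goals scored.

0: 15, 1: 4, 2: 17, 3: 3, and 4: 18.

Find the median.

Cumulative frequencies: 15, 19, 36, 39, 57
n = 57, so the median is the value in position (n+1)/2 = 29.
Position 29 falls at value 2.

2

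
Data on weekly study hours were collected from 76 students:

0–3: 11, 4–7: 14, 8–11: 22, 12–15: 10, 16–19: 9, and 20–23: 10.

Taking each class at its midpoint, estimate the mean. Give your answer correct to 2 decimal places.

Midpoints: 1.5, 5.5, 9.5, 13.5, 17.5, 21.5
Σfm = 11×1.5 + 14×5.5 + 22×9.5 + 10×13.5 + 9×17.5 + 10×21.5 = 810
n = Σf = 76
Mean = 810 / 76 = 10.6579

10.66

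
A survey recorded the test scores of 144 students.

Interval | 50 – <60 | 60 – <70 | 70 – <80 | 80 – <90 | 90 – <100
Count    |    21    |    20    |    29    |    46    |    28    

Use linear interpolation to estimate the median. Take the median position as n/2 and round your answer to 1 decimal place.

Cumulative frequencies: 21, 41, 70, 116, 144
n = 144; position = n/2 = 72.
This falls in the class 80 – <90: L = 80, F = 70, f = 46, h = 10.
Median ≈ 80 + ((72 − 70) / 46) × 10 = 80.4348

80.4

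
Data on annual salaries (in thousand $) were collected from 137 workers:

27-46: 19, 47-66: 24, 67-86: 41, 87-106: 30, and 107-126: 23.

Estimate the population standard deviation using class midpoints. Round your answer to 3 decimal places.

25.377

Midpoints: 36.5, 56.5, 76.5, 96.5, 116.5
n = 137, Σfm = 10760.5, mean = 78.5438
Σfm² = 933398.25
Σf(m − x̄)² = Σfm² − (Σfm)²/n = 933398.25 − 10760.5²/137 = 88227.7372
Population variance = 88227.7372 / 137 = 643.9981
Standard deviation = √643.9981 = 25.3771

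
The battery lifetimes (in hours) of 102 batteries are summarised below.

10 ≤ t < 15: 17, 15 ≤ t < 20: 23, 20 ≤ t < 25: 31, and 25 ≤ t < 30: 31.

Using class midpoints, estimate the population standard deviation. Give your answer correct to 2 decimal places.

Midpoints: 12.5, 17.5, 22.5, 27.5
n = 102, Σfm = 2165, mean = 21.2255
Σfm² = 48837.5
Σf(m − x̄)² = Σfm² − (Σfm)²/n = 48837.5 − 2165²/102 = 2884.3137
Population variance = 2884.3137 / 102 = 28.2776
Standard deviation = √28.2776 = 5.3177

5.32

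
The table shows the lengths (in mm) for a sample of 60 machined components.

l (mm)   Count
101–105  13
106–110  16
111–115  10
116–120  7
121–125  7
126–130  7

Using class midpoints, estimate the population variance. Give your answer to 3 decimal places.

69.167

Midpoints: 103, 108, 113, 118, 123, 128
n = 60, Σfm = 6780, mean = 113.0000
Σfm² = 770290
Σf(m − x̄)² = Σfm² − (Σfm)²/n = 770290 − 6780²/60 = 4150.0000
Population variance = 4150.0000 / 60 = 69.1667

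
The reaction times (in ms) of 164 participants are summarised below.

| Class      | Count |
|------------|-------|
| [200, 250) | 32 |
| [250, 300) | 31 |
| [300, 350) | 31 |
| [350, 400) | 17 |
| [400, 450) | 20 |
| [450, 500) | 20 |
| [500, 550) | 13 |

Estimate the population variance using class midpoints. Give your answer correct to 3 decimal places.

9308.076

Midpoints: 225, 275, 325, 375, 425, 475, 525
n = 164, Σfm = 57000, mean = 347.5610
Σfm² = 21337500
Σf(m − x̄)² = Σfm² − (Σfm)²/n = 21337500 − 57000²/164 = 1526524.3902
Population variance = 1526524.3902 / 164 = 9308.0756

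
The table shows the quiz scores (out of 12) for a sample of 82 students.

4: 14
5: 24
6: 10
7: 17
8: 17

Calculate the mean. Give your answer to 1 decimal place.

Values: 4, 5, 6, 7, 8
Σfx = 14×4 + 24×5 + 10×6 + 17×7 + 17×8 = 491
n = Σf = 82
Mean = 491 / 82 = 5.9878

6.0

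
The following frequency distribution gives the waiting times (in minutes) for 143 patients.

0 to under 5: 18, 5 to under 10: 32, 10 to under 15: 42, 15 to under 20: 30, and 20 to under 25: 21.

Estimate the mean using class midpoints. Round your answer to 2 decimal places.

12.64

Midpoints: 2.5, 7.5, 12.5, 17.5, 22.5
Σfm = 18×2.5 + 32×7.5 + 42×12.5 + 30×17.5 + 21×22.5 = 1807.5
n = Σf = 143
Mean = 1807.5 / 143 = 12.6399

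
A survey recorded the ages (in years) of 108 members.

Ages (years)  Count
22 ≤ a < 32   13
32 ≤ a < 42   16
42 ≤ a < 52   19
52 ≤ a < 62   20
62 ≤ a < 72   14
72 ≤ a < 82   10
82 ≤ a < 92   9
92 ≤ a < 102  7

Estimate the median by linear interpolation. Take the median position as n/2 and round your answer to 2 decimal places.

55.00

Cumulative frequencies: 13, 29, 48, 68, 82, 92, 101, 108
n = 108; position = n/2 = 54.
This falls in the class 52 ≤ a < 62: L = 52, F = 48, f = 20, h = 10.
Median ≈ 52 + ((54 − 48) / 20) × 10 = 55.0000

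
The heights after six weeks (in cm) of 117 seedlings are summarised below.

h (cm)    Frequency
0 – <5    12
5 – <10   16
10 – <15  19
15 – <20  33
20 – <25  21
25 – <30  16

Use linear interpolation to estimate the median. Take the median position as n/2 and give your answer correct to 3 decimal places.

Cumulative frequencies: 12, 28, 47, 80, 101, 117
n = 117; position = n/2 = 58.5.
This falls in the class 15 – <20: L = 15, F = 47, f = 33, h = 5.
Median ≈ 15 + ((58.5 − 47) / 33) × 5 = 16.7424

16.742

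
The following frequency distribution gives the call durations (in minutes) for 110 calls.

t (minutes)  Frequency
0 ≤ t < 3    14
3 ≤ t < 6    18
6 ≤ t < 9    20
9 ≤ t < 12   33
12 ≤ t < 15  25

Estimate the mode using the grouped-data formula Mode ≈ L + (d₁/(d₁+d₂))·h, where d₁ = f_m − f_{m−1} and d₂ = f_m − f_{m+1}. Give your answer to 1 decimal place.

10.9

Modal class: 9 ≤ t < 12 (highest frequency 33).
d₁ = 33 − 20 = 13, d₂ = 33 − 25 = 8
Mode ≈ 9 + (13/(13+8)) × 3 = 9 + 1.8571 = 10.8571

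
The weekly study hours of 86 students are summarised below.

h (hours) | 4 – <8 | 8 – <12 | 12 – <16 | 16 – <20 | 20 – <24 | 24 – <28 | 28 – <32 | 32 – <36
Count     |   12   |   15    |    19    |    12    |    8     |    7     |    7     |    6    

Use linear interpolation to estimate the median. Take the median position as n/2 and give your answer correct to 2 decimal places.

Cumulative frequencies: 12, 27, 46, 58, 66, 73, 80, 86
n = 86; position = n/2 = 43.
This falls in the class 12 – <16: L = 12, F = 27, f = 19, h = 4.
Median ≈ 12 + ((43 − 27) / 19) × 4 = 15.3684

15.37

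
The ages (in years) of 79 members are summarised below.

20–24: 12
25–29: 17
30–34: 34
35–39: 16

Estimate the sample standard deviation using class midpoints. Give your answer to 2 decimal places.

4.84

Midpoints: 22, 27, 32, 37
n = 79, Σfm = 2403, mean = 30.4177
Σfm² = 74921
Σf(m − x̄)² = Σfm² − (Σfm)²/n = 74921 − 2403²/79 = 1827.2152
Sample variance = 1827.2152 / 78 = 23.4258
Standard deviation = √23.4258 = 4.8400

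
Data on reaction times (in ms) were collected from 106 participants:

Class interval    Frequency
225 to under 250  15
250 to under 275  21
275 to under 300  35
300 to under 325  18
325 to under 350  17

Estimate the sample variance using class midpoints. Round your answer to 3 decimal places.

Midpoints: 237.5, 262.5, 287.5, 312.5, 337.5
n = 106, Σfm = 30500, mean = 287.7358
Σfm² = 8880312.5
Σf(m − x̄)² = Σfm² − (Σfm)²/n = 8880312.5 − 30500²/106 = 104369.1038
Sample variance = 104369.1038 / 105 = 993.9915

993.991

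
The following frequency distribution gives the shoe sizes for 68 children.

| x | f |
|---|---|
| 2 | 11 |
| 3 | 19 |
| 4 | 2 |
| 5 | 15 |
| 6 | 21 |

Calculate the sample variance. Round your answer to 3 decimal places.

2.362

Values: 2, 3, 4, 5, 6
n = 68, Σfx = 288, mean = 4.2353
Σfx² = 1378
Σf(x − x̄)² = Σfx² − (Σfx)²/n = 1378 − 288²/68 = 158.2353
Sample variance = 158.2353 / 67 = 2.3617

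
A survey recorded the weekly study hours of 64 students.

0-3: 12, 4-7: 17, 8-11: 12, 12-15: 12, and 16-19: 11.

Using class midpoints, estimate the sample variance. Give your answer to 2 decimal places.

30.54

Midpoints: 1.5, 5.5, 9.5, 13.5, 17.5
n = 64, Σfm = 580, mean = 9.0625
Σfm² = 7180
Σf(m − x̄)² = Σfm² − (Σfm)²/n = 7180 − 580²/64 = 1923.7500
Sample variance = 1923.7500 / 63 = 30.5357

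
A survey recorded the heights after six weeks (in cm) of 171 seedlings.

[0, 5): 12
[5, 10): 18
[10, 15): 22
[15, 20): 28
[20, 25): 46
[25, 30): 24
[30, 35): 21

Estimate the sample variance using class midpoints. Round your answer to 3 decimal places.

74.969

Midpoints: 2.5, 7.5, 12.5, 17.5, 22.5, 27.5, 32.5
n = 171, Σfm = 3307.5, mean = 19.3421
Σfm² = 76718.75
Σf(m − x̄)² = Σfm² − (Σfm)²/n = 76718.75 − 3307.5²/171 = 12744.7368
Sample variance = 12744.7368 / 170 = 74.9690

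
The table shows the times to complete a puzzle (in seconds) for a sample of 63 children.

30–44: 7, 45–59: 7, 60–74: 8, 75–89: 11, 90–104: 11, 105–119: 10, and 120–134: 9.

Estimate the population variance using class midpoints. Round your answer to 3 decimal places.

Midpoints: 37, 52, 67, 82, 97, 112, 127
n = 63, Σfm = 5391, mean = 85.5714
Σfm² = 512487
Σf(m − x̄)² = Σfm² − (Σfm)²/n = 512487 − 5391²/63 = 51171.4286
Population variance = 51171.4286 / 63 = 812.2449

812.245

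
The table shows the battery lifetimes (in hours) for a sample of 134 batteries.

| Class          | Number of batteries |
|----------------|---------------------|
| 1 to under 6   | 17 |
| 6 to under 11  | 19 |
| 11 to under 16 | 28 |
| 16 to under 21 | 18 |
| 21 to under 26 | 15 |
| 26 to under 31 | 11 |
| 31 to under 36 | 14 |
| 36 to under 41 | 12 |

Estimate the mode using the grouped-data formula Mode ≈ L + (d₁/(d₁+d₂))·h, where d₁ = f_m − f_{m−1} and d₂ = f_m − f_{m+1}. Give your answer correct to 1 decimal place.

Modal class: 11 to under 16 (highest frequency 28).
d₁ = 28 − 19 = 9, d₂ = 28 − 18 = 10
Mode ≈ 11 + (9/(9+10)) × 5 = 11 + 2.3684 = 13.3684

13.4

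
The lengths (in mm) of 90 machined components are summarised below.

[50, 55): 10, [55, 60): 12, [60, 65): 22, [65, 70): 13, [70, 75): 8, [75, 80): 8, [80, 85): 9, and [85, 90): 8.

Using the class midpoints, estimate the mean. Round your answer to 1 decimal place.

67.9

Midpoints: 52.5, 57.5, 62.5, 67.5, 72.5, 77.5, 82.5, 87.5
Σfm = 10×52.5 + 12×57.5 + 22×62.5 + 13×67.5 + 8×72.5 + 8×77.5 + 9×82.5 + 8×87.5 = 6110
n = Σf = 90
Mean = 6110 / 90 = 67.8889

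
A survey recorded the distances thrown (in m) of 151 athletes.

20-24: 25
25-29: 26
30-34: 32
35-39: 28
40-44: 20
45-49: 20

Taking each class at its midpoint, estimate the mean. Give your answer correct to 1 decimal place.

Midpoints: 22, 27, 32, 37, 42, 47
Σfm = 25×22 + 26×27 + 32×32 + 28×37 + 20×42 + 20×47 = 5092
n = Σf = 151
Mean = 5092 / 151 = 33.7219

33.7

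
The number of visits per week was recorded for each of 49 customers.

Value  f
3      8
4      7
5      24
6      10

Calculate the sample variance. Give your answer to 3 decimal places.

Values: 3, 4, 5, 6
n = 49, Σfx = 232, mean = 4.7347
Σfx² = 1144
Σf(x − x̄)² = Σfx² − (Σfx)²/n = 1144 − 232²/49 = 45.5510
Sample variance = 45.5510 / 48 = 0.9490

0.949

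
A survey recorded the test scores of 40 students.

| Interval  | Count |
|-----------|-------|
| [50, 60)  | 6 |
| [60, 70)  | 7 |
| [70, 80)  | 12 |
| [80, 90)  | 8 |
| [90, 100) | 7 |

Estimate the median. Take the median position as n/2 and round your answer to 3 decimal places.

75.833

Cumulative frequencies: 6, 13, 25, 33, 40
n = 40; position = n/2 = 20.
This falls in the class [70, 80): L = 70, F = 13, f = 12, h = 10.
Median ≈ 70 + ((20 − 13) / 12) × 10 = 75.8333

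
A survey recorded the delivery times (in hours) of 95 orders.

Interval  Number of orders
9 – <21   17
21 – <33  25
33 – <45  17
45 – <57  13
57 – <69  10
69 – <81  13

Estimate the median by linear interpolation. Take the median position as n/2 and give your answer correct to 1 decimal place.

Cumulative frequencies: 17, 42, 59, 72, 82, 95
n = 95; position = n/2 = 47.5.
This falls in the class 33 – <45: L = 33, F = 42, f = 17, h = 12.
Median ≈ 33 + ((47.5 − 42) / 17) × 12 = 36.8824

36.9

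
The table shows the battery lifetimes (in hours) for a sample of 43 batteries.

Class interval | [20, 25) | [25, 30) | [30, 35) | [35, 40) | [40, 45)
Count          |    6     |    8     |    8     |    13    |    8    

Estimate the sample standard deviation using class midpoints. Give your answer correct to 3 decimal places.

6.687

Midpoints: 22.5, 27.5, 32.5, 37.5, 42.5
n = 43, Σfm = 1442.5, mean = 33.5465
Σfm² = 50268.75
Σf(m − x̄)² = Σfm² − (Σfm)²/n = 50268.75 − 1442.5²/43 = 1877.9070
Sample variance = 1877.9070 / 42 = 44.7121
Standard deviation = √44.7121 = 6.6867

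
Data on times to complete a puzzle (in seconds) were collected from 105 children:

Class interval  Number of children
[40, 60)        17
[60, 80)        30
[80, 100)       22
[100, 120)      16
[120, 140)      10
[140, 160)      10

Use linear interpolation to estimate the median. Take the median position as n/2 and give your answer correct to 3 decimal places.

85.000

Cumulative frequencies: 17, 47, 69, 85, 95, 105
n = 105; position = n/2 = 52.5.
This falls in the class [80, 100): L = 80, F = 47, f = 22, h = 20.
Median ≈ 80 + ((52.5 − 47) / 22) × 20 = 85.0000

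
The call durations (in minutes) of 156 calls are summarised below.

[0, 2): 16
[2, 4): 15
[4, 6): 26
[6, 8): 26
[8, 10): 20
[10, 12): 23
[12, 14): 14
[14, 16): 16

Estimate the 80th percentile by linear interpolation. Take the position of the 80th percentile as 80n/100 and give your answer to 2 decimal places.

Cumulative frequencies: 16, 31, 57, 83, 103, 126, 140, 156
n = 156; position = 80n/100 = 124.8.
This falls in the class [10, 12): L = 10, F = 103, f = 23, h = 2.
80th percentile ≈ 10 + ((124.8 − 103) / 23) × 2 = 11.8957

11.90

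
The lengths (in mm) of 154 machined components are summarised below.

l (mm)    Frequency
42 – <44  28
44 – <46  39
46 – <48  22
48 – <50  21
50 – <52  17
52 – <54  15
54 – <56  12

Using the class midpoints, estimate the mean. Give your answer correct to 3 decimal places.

47.688

Midpoints: 43, 45, 47, 49, 51, 53, 55
Σfm = 28×43 + 39×45 + 22×47 + 21×49 + 17×51 + 15×53 + 12×55 = 7344
n = Σf = 154
Mean = 7344 / 154 = 47.6883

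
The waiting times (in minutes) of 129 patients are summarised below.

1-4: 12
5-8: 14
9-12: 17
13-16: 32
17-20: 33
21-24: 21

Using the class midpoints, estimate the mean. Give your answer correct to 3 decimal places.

14.314

Midpoints: 2.5, 6.5, 10.5, 14.5, 18.5, 22.5
Σfm = 12×2.5 + 14×6.5 + 17×10.5 + 32×14.5 + 33×18.5 + 21×22.5 = 1846.5
n = Σf = 129
Mean = 1846.5 / 129 = 14.3140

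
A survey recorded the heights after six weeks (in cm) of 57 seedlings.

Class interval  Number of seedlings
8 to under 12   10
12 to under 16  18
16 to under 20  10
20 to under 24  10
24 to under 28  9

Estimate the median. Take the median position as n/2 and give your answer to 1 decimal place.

Cumulative frequencies: 10, 28, 38, 48, 57
n = 57; position = n/2 = 28.5.
This falls in the class 16 to under 20: L = 16, F = 28, f = 10, h = 4.
Median ≈ 16 + ((28.5 − 28) / 10) × 4 = 16.2000

16.2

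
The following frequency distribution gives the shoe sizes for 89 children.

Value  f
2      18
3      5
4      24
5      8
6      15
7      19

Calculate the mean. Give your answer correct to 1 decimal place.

4.6

Values: 2, 3, 4, 5, 6, 7
Σfx = 18×2 + 5×3 + 24×4 + 8×5 + 15×6 + 19×7 = 410
n = Σf = 89
Mean = 410 / 89 = 4.6067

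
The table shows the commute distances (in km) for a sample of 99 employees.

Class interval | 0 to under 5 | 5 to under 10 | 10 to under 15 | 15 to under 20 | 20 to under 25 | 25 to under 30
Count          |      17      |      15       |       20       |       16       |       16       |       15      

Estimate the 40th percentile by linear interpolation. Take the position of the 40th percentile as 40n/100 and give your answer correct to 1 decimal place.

Cumulative frequencies: 17, 32, 52, 68, 84, 99
n = 99; position = 40n/100 = 39.6.
This falls in the class 10 to under 15: L = 10, F = 32, f = 20, h = 5.
40th percentile ≈ 10 + ((39.6 − 32) / 20) × 5 = 11.9000

11.9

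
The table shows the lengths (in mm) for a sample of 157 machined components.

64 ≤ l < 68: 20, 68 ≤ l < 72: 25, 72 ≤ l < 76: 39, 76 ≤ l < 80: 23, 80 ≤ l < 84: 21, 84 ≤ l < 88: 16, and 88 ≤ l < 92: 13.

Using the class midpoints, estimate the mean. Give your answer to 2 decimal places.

Midpoints: 66, 70, 74, 78, 82, 86, 90
Σfm = 20×66 + 25×70 + 39×74 + 23×78 + 21×82 + 16×86 + 13×90 = 12018
n = Σf = 157
Mean = 12018 / 157 = 76.5478

76.55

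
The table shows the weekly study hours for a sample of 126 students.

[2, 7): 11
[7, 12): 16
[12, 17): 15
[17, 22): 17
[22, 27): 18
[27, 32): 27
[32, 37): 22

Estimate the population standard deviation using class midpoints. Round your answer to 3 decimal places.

9.711

Midpoints: 4.5, 9.5, 14.5, 19.5, 24.5, 29.5, 34.5
n = 126, Σfm = 2747, mean = 21.8016
Σfm² = 71771.5
Σf(m − x̄)² = Σfm² − (Σfm)²/n = 71771.5 − 2747²/126 = 11882.5397
Population variance = 11882.5397 / 126 = 94.3059
Standard deviation = √94.3059 = 9.7111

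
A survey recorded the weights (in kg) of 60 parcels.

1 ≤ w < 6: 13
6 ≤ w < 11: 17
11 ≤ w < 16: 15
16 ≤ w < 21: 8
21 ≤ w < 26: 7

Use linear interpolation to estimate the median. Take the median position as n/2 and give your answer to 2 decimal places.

11.00

Cumulative frequencies: 13, 30, 45, 53, 60
n = 60; position = n/2 = 30.
This falls in the class 6 ≤ w < 11: L = 6, F = 13, f = 17, h = 5.
Median ≈ 6 + ((30 − 13) / 17) × 5 = 11.0000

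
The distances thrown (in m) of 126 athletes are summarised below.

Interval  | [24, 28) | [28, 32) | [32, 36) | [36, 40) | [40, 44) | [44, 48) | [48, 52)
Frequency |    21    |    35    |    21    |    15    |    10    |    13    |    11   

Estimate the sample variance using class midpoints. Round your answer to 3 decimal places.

58.068

Midpoints: 26, 30, 34, 38, 42, 46, 50
n = 126, Σfm = 4448, mean = 35.3016
Σfm² = 164280
Σf(m − x̄)² = Σfm² − (Σfm)²/n = 164280 − 4448²/126 = 7258.5397
Sample variance = 7258.5397 / 125 = 58.0683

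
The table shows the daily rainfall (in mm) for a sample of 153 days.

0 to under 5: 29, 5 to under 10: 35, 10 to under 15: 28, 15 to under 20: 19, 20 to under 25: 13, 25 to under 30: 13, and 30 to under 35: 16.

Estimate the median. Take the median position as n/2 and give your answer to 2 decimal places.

Cumulative frequencies: 29, 64, 92, 111, 124, 137, 153
n = 153; position = n/2 = 76.5.
This falls in the class 10 to under 15: L = 10, F = 64, f = 28, h = 5.
Median ≈ 10 + ((76.5 − 64) / 28) × 5 = 12.2321

12.23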